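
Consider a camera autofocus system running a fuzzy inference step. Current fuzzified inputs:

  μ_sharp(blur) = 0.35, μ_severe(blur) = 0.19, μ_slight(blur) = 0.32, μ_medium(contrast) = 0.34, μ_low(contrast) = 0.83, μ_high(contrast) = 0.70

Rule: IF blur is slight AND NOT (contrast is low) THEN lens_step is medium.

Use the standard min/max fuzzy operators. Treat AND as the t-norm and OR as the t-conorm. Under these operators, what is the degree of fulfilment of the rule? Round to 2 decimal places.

0.17

firing strength: slight=0.32, ¬low=1−0.83=0.17; AND[min(a, b)] → w = 0.17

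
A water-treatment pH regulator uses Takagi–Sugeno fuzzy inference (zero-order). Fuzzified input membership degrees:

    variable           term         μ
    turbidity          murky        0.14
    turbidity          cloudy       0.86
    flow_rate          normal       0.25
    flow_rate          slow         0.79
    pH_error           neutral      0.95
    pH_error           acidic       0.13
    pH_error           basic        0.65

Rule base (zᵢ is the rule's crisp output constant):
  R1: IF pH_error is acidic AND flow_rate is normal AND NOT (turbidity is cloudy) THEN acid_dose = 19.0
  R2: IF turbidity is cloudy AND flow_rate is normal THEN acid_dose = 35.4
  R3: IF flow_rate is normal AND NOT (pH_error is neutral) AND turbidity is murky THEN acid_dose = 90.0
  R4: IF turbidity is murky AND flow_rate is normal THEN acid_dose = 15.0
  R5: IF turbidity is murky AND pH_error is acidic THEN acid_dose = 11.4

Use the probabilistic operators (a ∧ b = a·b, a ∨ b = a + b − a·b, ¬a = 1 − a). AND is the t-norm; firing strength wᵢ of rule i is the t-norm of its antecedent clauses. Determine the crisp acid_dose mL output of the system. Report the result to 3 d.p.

31.284

R1 (z=19.0): acidic=0.13, normal=0.25, ¬cloudy=1−0.86=0.14; AND[a·b] → w = 0.0046
R2 (z=35.4): cloudy=0.86, normal=0.25; AND[a·b] → w = 0.2150
R3 (z=90.0): normal=0.25, ¬neutral=1−0.95=0.05, murky=0.14; AND[a·b] → w = 0.0018
R4 (z=15.0): murky=0.14, normal=0.25; AND[a·b] → w = 0.0350
R5 (z=11.4): murky=0.14, acidic=0.13; AND[a·b] → w = 0.0182
Weighted average = (0.0046·19.0 + 0.2150·35.4 + 0.0018·90.0 + 0.0350·15.0 + 0.0182·11.4) / (0.0046 + 0.2150 + 0.0018 + 0.0350 + 0.0182)
  = 8.5874 / 0.2745 = 31.284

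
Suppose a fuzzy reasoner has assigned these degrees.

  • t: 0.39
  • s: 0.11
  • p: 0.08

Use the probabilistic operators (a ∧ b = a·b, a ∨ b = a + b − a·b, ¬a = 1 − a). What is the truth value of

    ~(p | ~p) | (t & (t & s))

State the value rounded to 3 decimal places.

0.089

~p = 1 − 0.0800 = 0.9200
p | ~p = a + b − a·b on (0.0800, 0.9200) = 0.9264
~(p | ~p) = 1 − 0.9264 = 0.0736
t & s = a·b on (0.3900, 0.1100) = 0.0429
t & (t & s) = a·b on (0.3900, 0.0429) = 0.0167
~(p | ~p) | (t & (t & s)) = a + b − a·b on (0.0736, 0.0167) = 0.0891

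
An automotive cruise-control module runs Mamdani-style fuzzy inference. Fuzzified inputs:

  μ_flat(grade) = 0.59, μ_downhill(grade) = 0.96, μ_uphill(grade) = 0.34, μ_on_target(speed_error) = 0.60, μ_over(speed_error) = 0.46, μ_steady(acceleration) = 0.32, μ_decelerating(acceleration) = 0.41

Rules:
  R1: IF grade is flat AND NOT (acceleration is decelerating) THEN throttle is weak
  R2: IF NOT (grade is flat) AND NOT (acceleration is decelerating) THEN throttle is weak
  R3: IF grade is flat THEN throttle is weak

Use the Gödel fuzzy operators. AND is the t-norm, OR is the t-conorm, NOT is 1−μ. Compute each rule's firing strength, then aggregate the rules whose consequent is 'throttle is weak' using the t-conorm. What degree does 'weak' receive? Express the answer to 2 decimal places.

0.59

R1: flat=0.59, ¬decelerating=1−0.41=0.59; AND[min(a, b)] → w = 0.59
R2: ¬flat=1−0.59=0.41, ¬decelerating=1−0.41=0.59; AND[min(a, b)] → w = 0.41
R3: flat=0.59 → w = 0.59
Rules with consequent 'weak': {R1, R2, R3} → strengths 0.59, 0.41, 0.59
Aggregate via t-conorm [max(a, b)]: 0.59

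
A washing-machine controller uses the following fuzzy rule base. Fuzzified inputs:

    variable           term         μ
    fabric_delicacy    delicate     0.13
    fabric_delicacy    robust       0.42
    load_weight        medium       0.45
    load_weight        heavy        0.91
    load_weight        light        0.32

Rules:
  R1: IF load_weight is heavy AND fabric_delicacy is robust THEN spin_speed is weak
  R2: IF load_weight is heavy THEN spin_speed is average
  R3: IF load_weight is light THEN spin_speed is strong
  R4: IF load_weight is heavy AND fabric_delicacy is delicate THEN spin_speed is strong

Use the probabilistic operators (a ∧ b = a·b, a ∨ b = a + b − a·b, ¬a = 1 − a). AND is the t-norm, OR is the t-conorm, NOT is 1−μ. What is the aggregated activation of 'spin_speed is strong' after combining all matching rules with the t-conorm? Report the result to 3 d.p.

0.400

R1: heavy=0.91, robust=0.42; AND[a·b] → w = 0.3822
R2: heavy=0.91 → w = 0.9100
R3: light=0.32 → w = 0.3200
R4: heavy=0.91, delicate=0.13; AND[a·b] → w = 0.1183
Rules with consequent 'strong': {R3, R4} → strengths 0.3200, 0.1183
Aggregate via t-conorm [a + b − a·b]: 0.4004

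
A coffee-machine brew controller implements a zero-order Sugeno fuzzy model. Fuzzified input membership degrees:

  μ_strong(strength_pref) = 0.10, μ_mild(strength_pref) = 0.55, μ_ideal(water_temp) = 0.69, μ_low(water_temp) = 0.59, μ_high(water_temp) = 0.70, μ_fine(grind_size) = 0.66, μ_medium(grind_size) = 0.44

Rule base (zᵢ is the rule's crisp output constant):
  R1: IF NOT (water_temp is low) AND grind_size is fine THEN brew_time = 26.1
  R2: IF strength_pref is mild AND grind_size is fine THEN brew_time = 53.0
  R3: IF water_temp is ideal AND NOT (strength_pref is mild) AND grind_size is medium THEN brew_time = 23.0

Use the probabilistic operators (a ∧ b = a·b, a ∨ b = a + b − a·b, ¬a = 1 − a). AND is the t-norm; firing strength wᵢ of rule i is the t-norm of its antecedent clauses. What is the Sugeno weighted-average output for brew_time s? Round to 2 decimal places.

38.23

R1 (z=26.1): ¬low=1−0.59=0.41, fine=0.66; AND[a·b] → w = 0.2706
R2 (z=53.0): mild=0.55, fine=0.66; AND[a·b] → w = 0.3630
R3 (z=23.0): ideal=0.69, ¬mild=1−0.55=0.45, medium=0.44; AND[a·b] → w = 0.1366
Weighted average = (0.2706·26.1 + 0.3630·53.0 + 0.1366·23.0) / (0.2706 + 0.3630 + 0.1366)
  = 29.4439 / 0.7702 = 38.23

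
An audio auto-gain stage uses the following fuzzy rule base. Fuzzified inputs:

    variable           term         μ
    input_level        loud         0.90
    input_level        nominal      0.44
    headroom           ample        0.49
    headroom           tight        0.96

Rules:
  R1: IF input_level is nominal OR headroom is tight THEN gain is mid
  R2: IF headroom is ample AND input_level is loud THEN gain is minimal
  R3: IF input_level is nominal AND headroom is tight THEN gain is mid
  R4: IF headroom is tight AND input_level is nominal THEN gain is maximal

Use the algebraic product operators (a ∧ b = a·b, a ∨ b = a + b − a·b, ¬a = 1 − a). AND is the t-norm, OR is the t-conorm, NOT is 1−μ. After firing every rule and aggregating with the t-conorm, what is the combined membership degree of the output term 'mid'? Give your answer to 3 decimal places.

0.987

R1: nominal=0.44, tight=0.96; OR[a + b − a·b] → w = 0.9776
R2: ample=0.49, loud=0.90; AND[a·b] → w = 0.4410
R3: nominal=0.44, tight=0.96; AND[a·b] → w = 0.4224
R4: tight=0.96, nominal=0.44; AND[a·b] → w = 0.4224
Rules with consequent 'mid': {R1, R3} → strengths 0.9776, 0.4224
Aggregate via t-conorm [a + b − a·b]: 0.9871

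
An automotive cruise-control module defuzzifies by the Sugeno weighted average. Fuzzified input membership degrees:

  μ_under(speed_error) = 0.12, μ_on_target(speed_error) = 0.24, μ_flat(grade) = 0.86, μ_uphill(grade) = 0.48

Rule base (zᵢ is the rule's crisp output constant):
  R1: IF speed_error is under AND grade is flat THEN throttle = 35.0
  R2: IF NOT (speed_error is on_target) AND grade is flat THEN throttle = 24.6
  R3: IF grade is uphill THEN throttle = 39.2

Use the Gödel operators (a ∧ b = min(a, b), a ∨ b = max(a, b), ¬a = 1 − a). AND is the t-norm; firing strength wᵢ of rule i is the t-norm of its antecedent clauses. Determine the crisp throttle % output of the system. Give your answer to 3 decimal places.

30.671

R1 (z=35.0): under=0.12, flat=0.86; AND[min(a, b)] → w = 0.12
R2 (z=24.6): ¬on_target=1−0.24=0.76, flat=0.86; AND[min(a, b)] → w = 0.76
R3 (z=39.2): uphill=0.48 → w = 0.48
Weighted average = (0.12·35.0 + 0.76·24.6 + 0.48·39.2) / (0.12 + 0.76 + 0.48)
  = 41.7120 / 1.3600 = 30.671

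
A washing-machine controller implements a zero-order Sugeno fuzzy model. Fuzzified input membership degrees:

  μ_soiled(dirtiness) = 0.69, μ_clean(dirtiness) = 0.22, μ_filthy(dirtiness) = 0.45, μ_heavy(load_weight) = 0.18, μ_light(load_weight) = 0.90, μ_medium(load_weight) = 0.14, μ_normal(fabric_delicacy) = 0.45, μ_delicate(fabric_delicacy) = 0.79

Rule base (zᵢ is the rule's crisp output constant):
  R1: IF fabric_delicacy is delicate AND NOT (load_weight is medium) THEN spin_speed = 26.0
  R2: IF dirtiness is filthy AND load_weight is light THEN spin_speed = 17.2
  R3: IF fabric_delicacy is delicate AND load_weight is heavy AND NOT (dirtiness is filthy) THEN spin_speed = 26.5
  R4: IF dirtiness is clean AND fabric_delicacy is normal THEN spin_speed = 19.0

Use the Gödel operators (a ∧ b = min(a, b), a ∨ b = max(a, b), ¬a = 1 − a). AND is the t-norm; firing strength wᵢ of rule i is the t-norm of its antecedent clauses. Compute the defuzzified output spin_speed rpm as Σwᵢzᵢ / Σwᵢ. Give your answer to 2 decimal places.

22.70

R1 (z=26.0): delicate=0.79, ¬medium=1−0.14=0.86; AND[min(a, b)] → w = 0.79
R2 (z=17.2): filthy=0.45, light=0.90; AND[min(a, b)] → w = 0.45
R3 (z=26.5): delicate=0.79, heavy=0.18, ¬filthy=1−0.45=0.55; AND[min(a, b)] → w = 0.18
R4 (z=19.0): clean=0.22, normal=0.45; AND[min(a, b)] → w = 0.22
Weighted average = (0.79·26.0 + 0.45·17.2 + 0.18·26.5 + 0.22·19.0) / (0.79 + 0.45 + 0.18 + 0.22)
  = 37.2300 / 1.6400 = 22.70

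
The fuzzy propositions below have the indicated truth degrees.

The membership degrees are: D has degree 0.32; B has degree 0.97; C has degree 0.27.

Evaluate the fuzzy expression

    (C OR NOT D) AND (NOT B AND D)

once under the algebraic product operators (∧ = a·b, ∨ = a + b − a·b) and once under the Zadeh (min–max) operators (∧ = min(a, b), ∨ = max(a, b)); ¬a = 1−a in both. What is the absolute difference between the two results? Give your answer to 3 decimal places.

0.023

Under algebraic product:
  NOT D = 1 − 0.3200 = 0.6800
  C OR NOT D = a + b − a·b on (0.2700, 0.6800) = 0.7664
  NOT B = 1 − 0.9700 = 0.0300
  NOT B AND D = a·b on (0.0300, 0.3200) = 0.0096
  (C OR NOT D) AND (NOT B AND D) = a·b on (0.7664, 0.0096) = 0.0074
  → value = 0.0074
Under Zadeh (min–max):
  NOT D = 1 − 0.32 = 0.68
  C OR NOT D = max(a, b) on (0.27, 0.68) = 0.68
  NOT B = 1 − 0.97 = 0.03
  NOT B AND D = min(a, b) on (0.03, 0.32) = 0.03
  (C OR NOT D) AND (NOT B AND D) = min(a, b) on (0.68, 0.03) = 0.03
  → value = 0.0300
|0.0074 − 0.0300| = 0.023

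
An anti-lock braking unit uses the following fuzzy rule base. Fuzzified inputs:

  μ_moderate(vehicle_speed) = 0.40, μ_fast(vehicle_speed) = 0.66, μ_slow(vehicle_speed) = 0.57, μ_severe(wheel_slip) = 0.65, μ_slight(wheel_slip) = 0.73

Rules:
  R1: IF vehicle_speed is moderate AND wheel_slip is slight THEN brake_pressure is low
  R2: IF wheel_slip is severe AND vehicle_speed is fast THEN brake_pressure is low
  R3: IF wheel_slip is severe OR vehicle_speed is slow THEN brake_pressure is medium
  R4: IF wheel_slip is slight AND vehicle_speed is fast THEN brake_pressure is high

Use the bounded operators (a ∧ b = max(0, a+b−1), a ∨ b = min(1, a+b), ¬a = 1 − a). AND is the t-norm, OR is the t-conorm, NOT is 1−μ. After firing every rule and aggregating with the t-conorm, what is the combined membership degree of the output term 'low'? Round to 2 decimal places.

R1: moderate=0.40, slight=0.73; AND[max(0, a+b−1)] → w = 0.13
R2: severe=0.65, fast=0.66; AND[max(0, a+b−1)] → w = 0.31
R3: severe=0.65, slow=0.57; OR[min(1, a+b)] → w = 1.00
R4: slight=0.73, fast=0.66; AND[max(0, a+b−1)] → w = 0.39
Rules with consequent 'low': {R1, R2} → strengths 0.13, 0.31
Aggregate via t-conorm [min(1, a+b)]: 0.44

0.44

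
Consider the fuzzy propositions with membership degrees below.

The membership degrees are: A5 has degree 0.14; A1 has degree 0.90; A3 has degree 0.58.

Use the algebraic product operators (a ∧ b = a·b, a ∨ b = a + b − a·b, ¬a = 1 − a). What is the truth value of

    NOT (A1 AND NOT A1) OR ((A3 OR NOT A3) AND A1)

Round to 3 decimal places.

NOT A1 = 1 − 0.9000 = 0.1000
A1 AND NOT A1 = a·b on (0.9000, 0.1000) = 0.0900
NOT (A1 AND NOT A1) = 1 − 0.0900 = 0.9100
NOT A3 = 1 − 0.5800 = 0.4200
A3 OR NOT A3 = a + b − a·b on (0.5800, 0.4200) = 0.7564
(A3 OR NOT A3) AND A1 = a·b on (0.7564, 0.9000) = 0.6808
NOT (A1 AND NOT A1) OR ((A3 OR NOT A3) AND A1) = a + b − a·b on (0.9100, 0.6808) = 0.9713

0.971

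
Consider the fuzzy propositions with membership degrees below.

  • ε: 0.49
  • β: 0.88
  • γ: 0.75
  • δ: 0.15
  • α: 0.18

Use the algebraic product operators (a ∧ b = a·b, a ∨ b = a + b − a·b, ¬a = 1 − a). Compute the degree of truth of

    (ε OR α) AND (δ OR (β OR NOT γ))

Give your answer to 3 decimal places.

0.537

ε OR α = a + b − a·b on (0.4900, 0.1800) = 0.5818
NOT γ = 1 − 0.7500 = 0.2500
β OR NOT γ = a + b − a·b on (0.8800, 0.2500) = 0.9100
δ OR (β OR NOT γ) = a + b − a·b on (0.1500, 0.9100) = 0.9235
(ε OR α) AND (δ OR (β OR NOT γ)) = a·b on (0.5818, 0.9235) = 0.5373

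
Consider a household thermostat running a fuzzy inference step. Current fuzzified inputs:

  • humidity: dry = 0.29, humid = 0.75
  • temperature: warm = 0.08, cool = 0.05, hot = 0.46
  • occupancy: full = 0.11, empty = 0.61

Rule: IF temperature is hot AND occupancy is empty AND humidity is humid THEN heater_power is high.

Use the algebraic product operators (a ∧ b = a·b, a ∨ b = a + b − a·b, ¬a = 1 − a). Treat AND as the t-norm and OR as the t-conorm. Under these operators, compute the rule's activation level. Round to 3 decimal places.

firing strength: hot=0.46, empty=0.61, humid=0.75; AND[a·b] → w = 0.2105

0.210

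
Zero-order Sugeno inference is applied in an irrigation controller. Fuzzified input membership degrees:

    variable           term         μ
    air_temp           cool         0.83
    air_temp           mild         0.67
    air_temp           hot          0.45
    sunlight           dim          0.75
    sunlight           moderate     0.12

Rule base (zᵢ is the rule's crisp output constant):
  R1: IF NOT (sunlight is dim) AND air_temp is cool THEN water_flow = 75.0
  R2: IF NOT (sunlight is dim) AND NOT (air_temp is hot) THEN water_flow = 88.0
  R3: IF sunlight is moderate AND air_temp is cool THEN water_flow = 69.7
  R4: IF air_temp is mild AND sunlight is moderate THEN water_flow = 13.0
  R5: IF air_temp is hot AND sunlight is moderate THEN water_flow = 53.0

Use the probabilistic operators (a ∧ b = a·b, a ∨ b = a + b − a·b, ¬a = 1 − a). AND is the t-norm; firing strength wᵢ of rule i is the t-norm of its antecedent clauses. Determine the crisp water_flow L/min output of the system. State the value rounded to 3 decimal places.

66.514

R1 (z=75.0): ¬dim=1−0.75=0.25, cool=0.83; AND[a·b] → w = 0.2075
R2 (z=88.0): ¬dim=1−0.75=0.25, ¬hot=1−0.45=0.55; AND[a·b] → w = 0.1375
R3 (z=69.7): moderate=0.12, cool=0.83; AND[a·b] → w = 0.0996
R4 (z=13.0): mild=0.67, moderate=0.12; AND[a·b] → w = 0.0804
R5 (z=53.0): hot=0.45, moderate=0.12; AND[a·b] → w = 0.0540
Weighted average = (0.2075·75.0 + 0.1375·88.0 + 0.0996·69.7 + 0.0804·13.0 + 0.0540·53.0) / (0.2075 + 0.1375 + 0.0996 + 0.0804 + 0.0540)
  = 38.5118 / 0.5790 = 66.514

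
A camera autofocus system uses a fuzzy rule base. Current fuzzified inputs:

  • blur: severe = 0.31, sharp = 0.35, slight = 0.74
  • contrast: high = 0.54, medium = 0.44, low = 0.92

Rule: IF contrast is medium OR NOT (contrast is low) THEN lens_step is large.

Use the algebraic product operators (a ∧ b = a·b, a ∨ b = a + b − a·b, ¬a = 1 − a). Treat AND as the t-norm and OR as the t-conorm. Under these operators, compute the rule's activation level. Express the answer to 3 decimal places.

firing strength: medium=0.44, ¬low=1−0.92=0.08; OR[a + b − a·b] → w = 0.4848

0.485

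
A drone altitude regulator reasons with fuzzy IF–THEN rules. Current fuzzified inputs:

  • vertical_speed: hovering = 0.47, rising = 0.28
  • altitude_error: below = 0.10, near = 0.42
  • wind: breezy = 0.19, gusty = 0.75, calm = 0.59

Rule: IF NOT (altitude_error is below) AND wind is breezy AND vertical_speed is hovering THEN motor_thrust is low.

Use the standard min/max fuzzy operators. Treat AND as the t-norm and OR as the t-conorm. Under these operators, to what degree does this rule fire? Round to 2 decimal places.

firing strength: ¬below=1−0.10=0.90, breezy=0.19, hovering=0.47; AND[min(a, b)] → w = 0.19

0.19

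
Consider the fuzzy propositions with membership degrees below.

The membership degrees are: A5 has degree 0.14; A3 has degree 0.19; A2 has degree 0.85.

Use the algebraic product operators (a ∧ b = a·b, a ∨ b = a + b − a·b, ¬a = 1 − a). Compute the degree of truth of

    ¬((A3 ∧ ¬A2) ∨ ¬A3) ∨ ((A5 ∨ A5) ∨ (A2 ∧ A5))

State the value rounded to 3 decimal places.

¬A2 = 1 − 0.8500 = 0.1500
A3 ∧ ¬A2 = a·b on (0.1900, 0.1500) = 0.0285
¬A3 = 1 − 0.1900 = 0.8100
(A3 ∧ ¬A2) ∨ ¬A3 = a + b − a·b on (0.0285, 0.8100) = 0.8154
¬((A3 ∧ ¬A2) ∨ ¬A3) = 1 − 0.8154 = 0.1846
A5 ∨ A5 = a + b − a·b on (0.1400, 0.1400) = 0.2604
A2 ∧ A5 = a·b on (0.8500, 0.1400) = 0.1190
(A5 ∨ A5) ∨ (A2 ∧ A5) = a + b − a·b on (0.2604, 0.1190) = 0.3484
¬((A3 ∧ ¬A2) ∨ ¬A3) ∨ ((A5 ∨ A5) ∨ (A2 ∧ A5)) = a + b − a·b on (0.1846, 0.3484) = 0.4687

0.469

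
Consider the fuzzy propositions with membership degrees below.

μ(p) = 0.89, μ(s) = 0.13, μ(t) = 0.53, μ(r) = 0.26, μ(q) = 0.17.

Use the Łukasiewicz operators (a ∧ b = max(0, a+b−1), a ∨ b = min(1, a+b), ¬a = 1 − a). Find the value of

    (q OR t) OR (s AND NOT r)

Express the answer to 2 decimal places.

q OR t = min(1, a+b) on (0.17, 0.53) = 0.70
NOT r = 1 − 0.26 = 0.74
s AND NOT r = max(0, a+b−1) on (0.13, 0.74) = 0.00
(q OR t) OR (s AND NOT r) = min(1, a+b) on (0.70, 0.00) = 0.70

0.70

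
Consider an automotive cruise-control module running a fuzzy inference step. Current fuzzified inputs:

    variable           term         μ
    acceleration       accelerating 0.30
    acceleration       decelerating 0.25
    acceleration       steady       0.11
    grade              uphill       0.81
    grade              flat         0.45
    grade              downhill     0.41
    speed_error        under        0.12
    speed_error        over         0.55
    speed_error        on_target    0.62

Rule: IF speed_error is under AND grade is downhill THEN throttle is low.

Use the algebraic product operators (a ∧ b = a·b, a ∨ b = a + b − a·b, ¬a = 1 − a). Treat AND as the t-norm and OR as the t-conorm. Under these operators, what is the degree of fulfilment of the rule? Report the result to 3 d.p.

firing strength: under=0.12, downhill=0.41; AND[a·b] → w = 0.0492

0.049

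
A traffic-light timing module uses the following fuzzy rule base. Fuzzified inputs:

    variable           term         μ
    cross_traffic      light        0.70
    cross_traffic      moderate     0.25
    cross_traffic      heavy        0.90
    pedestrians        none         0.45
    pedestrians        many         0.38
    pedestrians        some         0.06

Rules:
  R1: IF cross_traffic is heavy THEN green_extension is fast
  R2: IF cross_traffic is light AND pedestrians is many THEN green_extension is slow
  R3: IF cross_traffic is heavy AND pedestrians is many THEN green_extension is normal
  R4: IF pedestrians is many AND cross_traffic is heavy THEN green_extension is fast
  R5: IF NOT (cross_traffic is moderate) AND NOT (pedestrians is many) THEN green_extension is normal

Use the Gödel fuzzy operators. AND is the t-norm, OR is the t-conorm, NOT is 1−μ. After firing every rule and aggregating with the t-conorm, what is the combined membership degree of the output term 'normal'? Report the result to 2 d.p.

R1: heavy=0.90 → w = 0.90
R2: light=0.70, many=0.38; AND[min(a, b)] → w = 0.38
R3: heavy=0.90, many=0.38; AND[min(a, b)] → w = 0.38
R4: many=0.38, heavy=0.90; AND[min(a, b)] → w = 0.38
R5: ¬moderate=1−0.25=0.75, ¬many=1−0.38=0.62; AND[min(a, b)] → w = 0.62
Rules with consequent 'normal': {R3, R5} → strengths 0.38, 0.62
Aggregate via t-conorm [max(a, b)]: 0.62

0.62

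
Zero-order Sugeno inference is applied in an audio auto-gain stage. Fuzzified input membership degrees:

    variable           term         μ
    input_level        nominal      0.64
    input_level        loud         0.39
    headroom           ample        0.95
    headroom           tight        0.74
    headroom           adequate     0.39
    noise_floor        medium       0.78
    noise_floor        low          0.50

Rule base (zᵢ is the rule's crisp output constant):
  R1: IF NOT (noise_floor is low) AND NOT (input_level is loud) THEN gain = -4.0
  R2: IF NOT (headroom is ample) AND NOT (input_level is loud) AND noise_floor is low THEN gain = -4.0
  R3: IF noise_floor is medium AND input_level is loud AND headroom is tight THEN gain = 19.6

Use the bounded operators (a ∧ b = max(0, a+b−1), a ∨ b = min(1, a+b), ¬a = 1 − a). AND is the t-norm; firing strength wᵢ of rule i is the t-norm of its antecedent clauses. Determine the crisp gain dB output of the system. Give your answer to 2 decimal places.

R1 (z=-4.0): ¬low=1−0.50=0.50, ¬loud=1−0.39=0.61; AND[max(0, a+b−1)] → w = 0.11
R2 (z=-4.0): ¬ample=1−0.95=0.05, ¬loud=1−0.39=0.61, low=0.50; AND[max(0, a+b−1)] → w = 0.00
R3 (z=19.6): medium=0.78, loud=0.39, tight=0.74; AND[max(0, a+b−1)] → w = 0.00
Weighted average = (0.11·-4.0 + 0.00·-4.0 + 0.00·19.6) / (0.11 + 0.00 + 0.00)
  = -0.4400 / 0.1100 = -4.00

-4.00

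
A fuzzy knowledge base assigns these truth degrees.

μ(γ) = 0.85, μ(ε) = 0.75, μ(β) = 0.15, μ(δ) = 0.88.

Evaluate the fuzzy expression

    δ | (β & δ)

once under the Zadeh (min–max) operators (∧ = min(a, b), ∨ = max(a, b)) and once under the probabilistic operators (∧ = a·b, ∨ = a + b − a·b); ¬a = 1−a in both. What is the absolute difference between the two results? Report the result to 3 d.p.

Under Zadeh (min–max):
  β & δ = min(a, b) on (0.15, 0.88) = 0.15
  δ | (β & δ) = max(a, b) on (0.88, 0.15) = 0.88
  → value = 0.8800
Under probabilistic:
  β & δ = a·b on (0.1500, 0.8800) = 0.1320
  δ | (β & δ) = a + b − a·b on (0.8800, 0.1320) = 0.8958
  → value = 0.8958
|0.8800 − 0.8958| = 0.016

0.016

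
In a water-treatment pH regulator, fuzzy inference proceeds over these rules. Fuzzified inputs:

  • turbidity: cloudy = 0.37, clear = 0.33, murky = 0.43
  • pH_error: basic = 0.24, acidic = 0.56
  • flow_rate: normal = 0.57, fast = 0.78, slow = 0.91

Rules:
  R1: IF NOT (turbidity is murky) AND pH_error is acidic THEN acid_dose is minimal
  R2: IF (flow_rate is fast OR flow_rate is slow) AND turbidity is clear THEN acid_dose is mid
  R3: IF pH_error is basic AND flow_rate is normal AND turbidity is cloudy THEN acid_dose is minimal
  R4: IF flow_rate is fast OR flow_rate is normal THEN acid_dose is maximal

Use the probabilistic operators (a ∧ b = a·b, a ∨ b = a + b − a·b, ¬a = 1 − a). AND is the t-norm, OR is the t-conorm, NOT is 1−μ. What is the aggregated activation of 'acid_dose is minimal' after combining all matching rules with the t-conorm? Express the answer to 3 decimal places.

0.354

R1: ¬murky=1−0.43=0.57, acidic=0.56; AND[a·b] → w = 0.3192
R2: (fast=0.78 OR slow=0.91) = 0.9802; AND[a·b] with clear=0.33 → w = 0.3235
R3: basic=0.24, normal=0.57, cloudy=0.37; AND[a·b] → w = 0.0506
R4: fast=0.78, normal=0.57; OR[a + b − a·b] → w = 0.9054
Rules with consequent 'minimal': {R1, R3} → strengths 0.3192, 0.0506
Aggregate via t-conorm [a + b − a·b]: 0.3537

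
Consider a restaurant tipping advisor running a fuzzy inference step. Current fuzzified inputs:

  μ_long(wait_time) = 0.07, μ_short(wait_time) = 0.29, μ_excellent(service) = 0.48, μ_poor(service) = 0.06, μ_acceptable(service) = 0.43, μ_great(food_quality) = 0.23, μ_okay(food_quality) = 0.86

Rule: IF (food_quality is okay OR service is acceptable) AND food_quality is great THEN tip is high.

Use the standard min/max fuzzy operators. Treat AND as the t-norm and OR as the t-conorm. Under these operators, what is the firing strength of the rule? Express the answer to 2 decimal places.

firing strength: (okay=0.86 OR acceptable=0.43) = 0.86; AND[min(a, b)] with great=0.23 → w = 0.23

0.23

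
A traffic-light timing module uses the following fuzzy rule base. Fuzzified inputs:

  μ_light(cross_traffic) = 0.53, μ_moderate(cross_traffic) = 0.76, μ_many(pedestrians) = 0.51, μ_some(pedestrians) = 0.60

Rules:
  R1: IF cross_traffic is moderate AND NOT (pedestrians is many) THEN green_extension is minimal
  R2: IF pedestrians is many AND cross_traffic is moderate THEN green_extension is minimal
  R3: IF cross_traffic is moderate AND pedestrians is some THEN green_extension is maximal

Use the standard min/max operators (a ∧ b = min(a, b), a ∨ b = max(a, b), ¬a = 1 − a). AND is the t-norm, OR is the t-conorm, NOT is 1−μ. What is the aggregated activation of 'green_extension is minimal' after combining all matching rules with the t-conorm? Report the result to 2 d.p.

R1: moderate=0.76, ¬many=1−0.51=0.49; AND[min(a, b)] → w = 0.49
R2: many=0.51, moderate=0.76; AND[min(a, b)] → w = 0.51
R3: moderate=0.76, some=0.60; AND[min(a, b)] → w = 0.60
Rules with consequent 'minimal': {R1, R2} → strengths 0.49, 0.51
Aggregate via t-conorm [max(a, b)]: 0.51

0.51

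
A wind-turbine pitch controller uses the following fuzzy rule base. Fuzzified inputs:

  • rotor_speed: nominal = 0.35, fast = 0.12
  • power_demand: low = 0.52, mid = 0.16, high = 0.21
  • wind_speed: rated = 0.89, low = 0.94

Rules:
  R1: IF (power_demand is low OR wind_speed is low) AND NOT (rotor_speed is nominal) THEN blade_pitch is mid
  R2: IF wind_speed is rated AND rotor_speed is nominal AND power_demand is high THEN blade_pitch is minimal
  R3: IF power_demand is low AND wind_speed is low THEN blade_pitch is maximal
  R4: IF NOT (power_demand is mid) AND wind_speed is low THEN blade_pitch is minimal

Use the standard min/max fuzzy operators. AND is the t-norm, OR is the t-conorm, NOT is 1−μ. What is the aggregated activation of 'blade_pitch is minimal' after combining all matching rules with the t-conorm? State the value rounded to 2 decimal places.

R1: (low=0.52 OR low=0.94) = 0.94; AND[min(a, b)] with ¬nominal=1−0.35=0.65 → w = 0.65
R2: rated=0.89, nominal=0.35, high=0.21; AND[min(a, b)] → w = 0.21
R3: low=0.52, low=0.94; AND[min(a, b)] → w = 0.52
R4: ¬mid=1−0.16=0.84, low=0.94; AND[min(a, b)] → w = 0.84
Rules with consequent 'minimal': {R2, R4} → strengths 0.21, 0.84
Aggregate via t-conorm [max(a, b)]: 0.84

0.84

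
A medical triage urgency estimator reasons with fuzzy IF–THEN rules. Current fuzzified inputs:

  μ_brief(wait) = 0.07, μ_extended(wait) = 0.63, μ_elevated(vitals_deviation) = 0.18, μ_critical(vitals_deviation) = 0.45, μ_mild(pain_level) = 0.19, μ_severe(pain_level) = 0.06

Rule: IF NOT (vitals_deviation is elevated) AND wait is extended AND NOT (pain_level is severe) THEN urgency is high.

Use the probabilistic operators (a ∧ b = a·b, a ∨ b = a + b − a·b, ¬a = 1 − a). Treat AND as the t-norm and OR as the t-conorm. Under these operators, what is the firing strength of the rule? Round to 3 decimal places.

0.486

firing strength: ¬elevated=1−0.18=0.82, extended=0.63, ¬severe=1−0.06=0.94; AND[a·b] → w = 0.4856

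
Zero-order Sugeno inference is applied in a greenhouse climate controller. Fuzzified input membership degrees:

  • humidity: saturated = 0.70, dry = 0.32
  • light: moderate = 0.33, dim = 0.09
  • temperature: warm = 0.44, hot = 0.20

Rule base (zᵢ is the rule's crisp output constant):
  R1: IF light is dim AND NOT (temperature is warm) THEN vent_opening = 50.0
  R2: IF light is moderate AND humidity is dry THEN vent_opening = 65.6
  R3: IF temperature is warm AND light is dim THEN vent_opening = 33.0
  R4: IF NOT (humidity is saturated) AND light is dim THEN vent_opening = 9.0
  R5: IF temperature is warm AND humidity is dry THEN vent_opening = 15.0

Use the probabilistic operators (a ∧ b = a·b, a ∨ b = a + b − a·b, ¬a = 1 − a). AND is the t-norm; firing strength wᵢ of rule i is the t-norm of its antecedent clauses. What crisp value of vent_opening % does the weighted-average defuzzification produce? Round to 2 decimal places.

R1 (z=50.0): dim=0.09, ¬warm=1−0.44=0.56; AND[a·b] → w = 0.0504
R2 (z=65.6): moderate=0.33, dry=0.32; AND[a·b] → w = 0.1056
R3 (z=33.0): warm=0.44, dim=0.09; AND[a·b] → w = 0.0396
R4 (z=9.0): ¬saturated=1−0.70=0.30, dim=0.09; AND[a·b] → w = 0.0270
R5 (z=15.0): warm=0.44, dry=0.32; AND[a·b] → w = 0.1408
Weighted average = (0.0504·50.0 + 0.1056·65.6 + 0.0396·33.0 + 0.0270·9.0 + 0.1408·15.0) / (0.0504 + 0.1056 + 0.0396 + 0.0270 + 0.1408)
  = 13.1092 / 0.3634 = 36.07

36.07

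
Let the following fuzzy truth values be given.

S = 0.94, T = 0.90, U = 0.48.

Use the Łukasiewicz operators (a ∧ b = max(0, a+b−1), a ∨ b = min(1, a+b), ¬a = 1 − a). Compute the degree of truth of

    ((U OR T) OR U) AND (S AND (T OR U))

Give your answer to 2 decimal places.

U OR T = min(1, a+b) on (0.48, 0.90) = 1.00
(U OR T) OR U = min(1, a+b) on (1.00, 0.48) = 1.00
T OR U = min(1, a+b) on (0.90, 0.48) = 1.00
S AND (T OR U) = max(0, a+b−1) on (0.94, 1.00) = 0.94
((U OR T) OR U) AND (S AND (T OR U)) = max(0, a+b−1) on (1.00, 0.94) = 0.94

0.94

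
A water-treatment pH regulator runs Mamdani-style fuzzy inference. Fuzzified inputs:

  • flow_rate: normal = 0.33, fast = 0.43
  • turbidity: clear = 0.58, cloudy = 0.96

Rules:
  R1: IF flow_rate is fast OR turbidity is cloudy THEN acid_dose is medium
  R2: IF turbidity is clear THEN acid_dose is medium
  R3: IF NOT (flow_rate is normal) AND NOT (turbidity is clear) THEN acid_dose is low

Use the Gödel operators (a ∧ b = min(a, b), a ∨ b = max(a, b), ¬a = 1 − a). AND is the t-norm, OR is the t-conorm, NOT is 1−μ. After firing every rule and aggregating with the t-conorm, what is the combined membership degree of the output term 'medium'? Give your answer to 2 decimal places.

R1: fast=0.43, cloudy=0.96; OR[max(a, b)] → w = 0.96
R2: clear=0.58 → w = 0.58
R3: ¬normal=1−0.33=0.67, ¬clear=1−0.58=0.42; AND[min(a, b)] → w = 0.42
Rules with consequent 'medium': {R1, R2} → strengths 0.96, 0.58
Aggregate via t-conorm [max(a, b)]: 0.96

0.96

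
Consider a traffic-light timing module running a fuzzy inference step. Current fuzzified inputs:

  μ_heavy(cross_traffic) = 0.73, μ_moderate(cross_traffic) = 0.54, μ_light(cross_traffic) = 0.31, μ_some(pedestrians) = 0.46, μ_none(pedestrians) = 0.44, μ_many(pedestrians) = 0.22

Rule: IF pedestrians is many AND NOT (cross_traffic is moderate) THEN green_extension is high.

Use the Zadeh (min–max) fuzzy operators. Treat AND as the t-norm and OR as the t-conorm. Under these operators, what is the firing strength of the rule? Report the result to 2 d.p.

0.22

firing strength: many=0.22, ¬moderate=1−0.54=0.46; AND[min(a, b)] → w = 0.22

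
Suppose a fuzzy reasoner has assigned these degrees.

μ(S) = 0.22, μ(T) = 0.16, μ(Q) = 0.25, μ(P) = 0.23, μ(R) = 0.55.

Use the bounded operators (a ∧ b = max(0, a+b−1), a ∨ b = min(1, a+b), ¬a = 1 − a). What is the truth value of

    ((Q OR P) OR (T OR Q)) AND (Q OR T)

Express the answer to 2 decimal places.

Q OR P = min(1, a+b) on (0.25, 0.23) = 0.48
T OR Q = min(1, a+b) on (0.16, 0.25) = 0.41
(Q OR P) OR (T OR Q) = min(1, a+b) on (0.48, 0.41) = 0.89
Q OR T = min(1, a+b) on (0.25, 0.16) = 0.41
((Q OR P) OR (T OR Q)) AND (Q OR T) = max(0, a+b−1) on (0.89, 0.41) = 0.30

0.30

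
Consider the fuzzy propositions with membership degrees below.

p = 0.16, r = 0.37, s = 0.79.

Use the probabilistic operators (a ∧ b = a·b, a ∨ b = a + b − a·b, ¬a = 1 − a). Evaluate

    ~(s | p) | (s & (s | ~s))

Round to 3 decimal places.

s | p = a + b − a·b on (0.7900, 0.1600) = 0.8236
~(s | p) = 1 − 0.8236 = 0.1764
~s = 1 − 0.7900 = 0.2100
s | ~s = a + b − a·b on (0.7900, 0.2100) = 0.8341
s & (s | ~s) = a·b on (0.7900, 0.8341) = 0.6589
~(s | p) | (s & (s | ~s)) = a + b − a·b on (0.1764, 0.6589) = 0.7191

0.719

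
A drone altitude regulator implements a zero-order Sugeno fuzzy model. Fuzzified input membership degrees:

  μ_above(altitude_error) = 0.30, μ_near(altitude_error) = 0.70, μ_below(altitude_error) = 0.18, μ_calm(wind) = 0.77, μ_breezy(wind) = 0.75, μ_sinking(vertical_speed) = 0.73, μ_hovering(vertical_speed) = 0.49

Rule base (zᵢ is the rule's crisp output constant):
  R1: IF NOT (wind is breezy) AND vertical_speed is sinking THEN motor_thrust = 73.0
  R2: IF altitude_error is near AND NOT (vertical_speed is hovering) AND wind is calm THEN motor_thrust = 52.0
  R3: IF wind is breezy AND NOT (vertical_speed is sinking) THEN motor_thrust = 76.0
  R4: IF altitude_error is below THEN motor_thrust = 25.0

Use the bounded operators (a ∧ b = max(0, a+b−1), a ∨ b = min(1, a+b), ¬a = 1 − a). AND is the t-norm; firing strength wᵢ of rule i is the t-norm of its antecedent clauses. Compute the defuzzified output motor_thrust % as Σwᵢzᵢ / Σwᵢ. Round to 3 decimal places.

30.100

R1 (z=73.0): ¬breezy=1−0.75=0.25, sinking=0.73; AND[max(0, a+b−1)] → w = 0.00
R2 (z=52.0): near=0.70, ¬hovering=1−0.49=0.51, calm=0.77; AND[max(0, a+b−1)] → w = 0.00
R3 (z=76.0): breezy=0.75, ¬sinking=1−0.73=0.27; AND[max(0, a+b−1)] → w = 0.02
R4 (z=25.0): below=0.18 → w = 0.18
Weighted average = (0.00·73.0 + 0.00·52.0 + 0.02·76.0 + 0.18·25.0) / (0.00 + 0.00 + 0.02 + 0.18)
  = 6.0200 / 0.2000 = 30.100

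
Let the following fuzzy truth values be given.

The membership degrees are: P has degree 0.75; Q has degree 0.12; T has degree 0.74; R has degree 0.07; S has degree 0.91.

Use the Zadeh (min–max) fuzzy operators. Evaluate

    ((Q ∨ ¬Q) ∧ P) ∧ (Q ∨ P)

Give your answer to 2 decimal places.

0.75

¬Q = 1 − 0.12 = 0.88
Q ∨ ¬Q = max(a, b) on (0.12, 0.88) = 0.88
(Q ∨ ¬Q) ∧ P = min(a, b) on (0.88, 0.75) = 0.75
Q ∨ P = max(a, b) on (0.12, 0.75) = 0.75
((Q ∨ ¬Q) ∧ P) ∧ (Q ∨ P) = min(a, b) on (0.75, 0.75) = 0.75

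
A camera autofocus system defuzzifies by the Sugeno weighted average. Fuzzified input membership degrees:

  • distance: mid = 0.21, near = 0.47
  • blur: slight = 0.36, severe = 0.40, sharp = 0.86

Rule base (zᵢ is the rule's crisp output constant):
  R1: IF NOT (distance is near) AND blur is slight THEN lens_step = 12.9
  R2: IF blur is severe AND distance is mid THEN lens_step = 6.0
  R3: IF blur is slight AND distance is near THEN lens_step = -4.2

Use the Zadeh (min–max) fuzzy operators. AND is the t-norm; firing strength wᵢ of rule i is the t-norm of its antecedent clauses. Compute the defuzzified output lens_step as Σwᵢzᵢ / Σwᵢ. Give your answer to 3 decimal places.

4.723

R1 (z=12.9): ¬near=1−0.47=0.53, slight=0.36; AND[min(a, b)] → w = 0.36
R2 (z=6.0): severe=0.40, mid=0.21; AND[min(a, b)] → w = 0.21
R3 (z=-4.2): slight=0.36, near=0.47; AND[min(a, b)] → w = 0.36
Weighted average = (0.36·12.9 + 0.21·6.0 + 0.36·-4.2) / (0.36 + 0.21 + 0.36)
  = 4.3920 / 0.9300 = 4.723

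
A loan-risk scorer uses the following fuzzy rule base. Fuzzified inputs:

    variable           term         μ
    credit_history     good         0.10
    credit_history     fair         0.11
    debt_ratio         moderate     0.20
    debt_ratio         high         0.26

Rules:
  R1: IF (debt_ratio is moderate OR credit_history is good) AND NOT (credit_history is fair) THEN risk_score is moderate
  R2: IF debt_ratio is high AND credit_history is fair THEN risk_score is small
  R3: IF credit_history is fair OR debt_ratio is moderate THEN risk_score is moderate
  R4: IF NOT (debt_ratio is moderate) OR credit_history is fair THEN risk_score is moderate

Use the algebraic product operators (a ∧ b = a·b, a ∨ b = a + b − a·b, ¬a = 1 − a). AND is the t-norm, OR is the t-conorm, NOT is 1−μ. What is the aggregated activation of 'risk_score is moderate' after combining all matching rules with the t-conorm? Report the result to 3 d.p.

0.905

R1: (moderate=0.20 OR good=0.10) = 0.2800; AND[a·b] with ¬fair=1−0.11=0.89 → w = 0.2492
R2: high=0.26, fair=0.11; AND[a·b] → w = 0.0286
R3: fair=0.11, moderate=0.20; OR[a + b − a·b] → w = 0.2880
R4: ¬moderate=1−0.20=0.80, fair=0.11; OR[a + b − a·b] → w = 0.8220
Rules with consequent 'moderate': {R1, R3, R4} → strengths 0.2492, 0.2880, 0.8220
Aggregate via t-conorm [a + b − a·b]: 0.9048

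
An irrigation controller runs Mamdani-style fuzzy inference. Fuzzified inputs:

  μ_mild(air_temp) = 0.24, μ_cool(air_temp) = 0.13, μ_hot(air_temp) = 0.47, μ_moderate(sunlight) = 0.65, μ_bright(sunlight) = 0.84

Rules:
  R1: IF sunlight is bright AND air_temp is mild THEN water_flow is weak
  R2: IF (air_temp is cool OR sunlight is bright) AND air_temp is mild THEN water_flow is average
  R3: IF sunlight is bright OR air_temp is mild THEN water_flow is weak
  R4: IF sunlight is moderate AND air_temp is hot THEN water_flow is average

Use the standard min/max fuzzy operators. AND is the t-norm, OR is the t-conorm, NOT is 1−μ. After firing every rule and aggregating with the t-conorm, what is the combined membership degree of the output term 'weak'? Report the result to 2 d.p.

R1: bright=0.84, mild=0.24; AND[min(a, b)] → w = 0.24
R2: (cool=0.13 OR bright=0.84) = 0.84; AND[min(a, b)] with mild=0.24 → w = 0.24
R3: bright=0.84, mild=0.24; OR[max(a, b)] → w = 0.84
R4: moderate=0.65, hot=0.47; AND[min(a, b)] → w = 0.47
Rules with consequent 'weak': {R1, R3} → strengths 0.24, 0.84
Aggregate via t-conorm [max(a, b)]: 0.84

0.84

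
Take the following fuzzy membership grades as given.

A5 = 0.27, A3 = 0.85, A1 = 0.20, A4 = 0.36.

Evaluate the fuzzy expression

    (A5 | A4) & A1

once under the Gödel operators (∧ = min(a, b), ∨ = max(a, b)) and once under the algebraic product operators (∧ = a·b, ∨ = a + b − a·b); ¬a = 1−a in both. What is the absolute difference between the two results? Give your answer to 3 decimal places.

0.093

Under Gödel:
  A5 | A4 = max(a, b) on (0.27, 0.36) = 0.36
  (A5 | A4) & A1 = min(a, b) on (0.36, 0.20) = 0.20
  → value = 0.2000
Under algebraic product:
  A5 | A4 = a + b − a·b on (0.2700, 0.3600) = 0.5328
  (A5 | A4) & A1 = a·b on (0.5328, 0.2000) = 0.1066
  → value = 0.1066
|0.2000 − 0.1066| = 0.093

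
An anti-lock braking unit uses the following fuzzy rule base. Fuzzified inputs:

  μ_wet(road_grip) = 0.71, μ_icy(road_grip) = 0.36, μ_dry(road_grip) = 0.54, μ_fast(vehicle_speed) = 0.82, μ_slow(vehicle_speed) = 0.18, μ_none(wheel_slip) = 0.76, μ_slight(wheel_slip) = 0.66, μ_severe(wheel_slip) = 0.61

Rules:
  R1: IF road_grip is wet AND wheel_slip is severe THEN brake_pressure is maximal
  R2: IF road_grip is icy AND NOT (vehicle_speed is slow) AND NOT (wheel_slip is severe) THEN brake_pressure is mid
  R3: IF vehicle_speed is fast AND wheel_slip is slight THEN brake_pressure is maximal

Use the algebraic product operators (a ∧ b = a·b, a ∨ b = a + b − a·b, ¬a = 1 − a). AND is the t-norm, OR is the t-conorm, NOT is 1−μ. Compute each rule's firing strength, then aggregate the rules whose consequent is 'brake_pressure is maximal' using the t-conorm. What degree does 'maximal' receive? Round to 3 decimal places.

0.740

R1: wet=0.71, severe=0.61; AND[a·b] → w = 0.4331
R2: icy=0.36, ¬slow=1−0.18=0.82, ¬severe=1−0.61=0.39; AND[a·b] → w = 0.1151
R3: fast=0.82, slight=0.66; AND[a·b] → w = 0.5412
Rules with consequent 'maximal': {R1, R3} → strengths 0.4331, 0.5412
Aggregate via t-conorm [a + b − a·b]: 0.7399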